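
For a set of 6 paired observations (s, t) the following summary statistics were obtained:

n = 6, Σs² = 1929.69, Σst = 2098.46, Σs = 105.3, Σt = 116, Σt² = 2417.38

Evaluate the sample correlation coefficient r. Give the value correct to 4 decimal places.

r = (nΣst − ΣsΣt) / √[(nΣs² − (Σs)²)(nΣt² − (Σt)²)]
Numerator: 6×2098.46 − 105.3×116 = 375.96
Denominator: √[(11578.14 − 11088.09)(14504.28 − 13456)] = √[490.05 × 1048.28] = 716.7354
r = 375.96 / 716.7354 ≈ 0.5245

0.5245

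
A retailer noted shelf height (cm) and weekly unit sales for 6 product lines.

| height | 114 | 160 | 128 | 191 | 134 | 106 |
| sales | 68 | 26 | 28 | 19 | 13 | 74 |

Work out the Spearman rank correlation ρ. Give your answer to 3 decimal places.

-0.829

Rank height: 2, 5, 3, 6, 4, 1
Rank sales: 5, 3, 4, 2, 1, 6
d = rank(height) − rank(sales): -3, 2, -1, 4, 3, -5; Σd² = 64
ρ = 1 − 6Σd² / [n(n²−1)] = 1 − 6×64 / (6×35) = 1 − 384/210 ≈ -0.829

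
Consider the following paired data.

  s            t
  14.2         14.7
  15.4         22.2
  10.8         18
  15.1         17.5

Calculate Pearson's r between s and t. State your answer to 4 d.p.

n = 4, Σs = 55.5, Σt = 72.4, Σs² = 783.45, Σt² = 1339.18, Σst = 1009.27
nΣst − ΣsΣt = 4037.08 − 4018.2 = 18.88
nΣs² − (Σs)² = 3133.8 − 3080.25 = 53.55; nΣt² − (Σt)² = 5356.72 − 5241.76 = 114.96
r = 18.88 / √(53.55 × 114.96) = 18.88 / 78.4609 ≈ 0.2406

0.2406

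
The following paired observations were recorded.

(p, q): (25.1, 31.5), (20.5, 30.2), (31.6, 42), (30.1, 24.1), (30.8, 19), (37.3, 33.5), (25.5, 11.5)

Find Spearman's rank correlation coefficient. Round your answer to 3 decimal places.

Rank p: 2, 1, 6, 4, 5, 7, 3
Rank q: 5, 4, 7, 3, 2, 6, 1
d = rank(p) − rank(q): -3, -3, -1, 1, 3, 1, 2; Σd² = 34
ρ = 1 − 6Σd² / [n(n²−1)] = 1 − 6×34 / (7×48) = 1 − 204/336 ≈ 0.393

0.393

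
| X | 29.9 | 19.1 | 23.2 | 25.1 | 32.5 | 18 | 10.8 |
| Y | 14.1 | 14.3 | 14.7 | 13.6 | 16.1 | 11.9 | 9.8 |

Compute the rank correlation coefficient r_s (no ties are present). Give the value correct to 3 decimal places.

Rank X: 6, 3, 4, 5, 7, 2, 1
Rank Y: 4, 5, 6, 3, 7, 2, 1
d = rank(X) − rank(Y): 2, -2, -2, 2, 0, 0, 0; Σd² = 16
ρ = 1 − 6Σd² / [n(n²−1)] = 1 − 6×16 / (7×48) = 1 − 96/336 ≈ 0.714

0.714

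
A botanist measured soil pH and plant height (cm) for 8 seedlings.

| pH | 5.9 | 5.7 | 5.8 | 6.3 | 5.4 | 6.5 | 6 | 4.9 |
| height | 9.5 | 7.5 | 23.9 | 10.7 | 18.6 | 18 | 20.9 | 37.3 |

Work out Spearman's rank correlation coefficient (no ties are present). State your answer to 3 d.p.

-0.333

Rank pH: 5, 3, 4, 7, 2, 8, 6, 1
Rank height: 2, 1, 7, 3, 5, 4, 6, 8
d = rank(pH) − rank(height): 3, 2, -3, 4, -3, 4, 0, -7; Σd² = 112
ρ = 1 − 6Σd² / [n(n²−1)] = 1 − 6×112 / (8×63) = 1 − 672/504 ≈ -0.333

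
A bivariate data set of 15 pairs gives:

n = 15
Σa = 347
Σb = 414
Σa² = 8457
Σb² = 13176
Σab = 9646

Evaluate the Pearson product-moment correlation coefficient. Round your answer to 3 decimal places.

0.079

r = (nΣab − ΣaΣb) / √[(nΣa² − (Σa)²)(nΣb² − (Σb)²)]
Numerator: 15×9646 − 347×414 = 1032
Denominator: √[(126855 − 120409)(197640 − 171396)] = √[6446 × 26244] = 13006.4916
r = 1032 / 13006.4916 ≈ 0.079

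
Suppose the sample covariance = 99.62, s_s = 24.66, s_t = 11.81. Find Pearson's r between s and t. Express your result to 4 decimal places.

r = Cov(s,t) / (s_s · s_t) = 99.62 / (24.66 × 11.81)
  = 99.62 / 291.2346 ≈ 0.3421

0.3421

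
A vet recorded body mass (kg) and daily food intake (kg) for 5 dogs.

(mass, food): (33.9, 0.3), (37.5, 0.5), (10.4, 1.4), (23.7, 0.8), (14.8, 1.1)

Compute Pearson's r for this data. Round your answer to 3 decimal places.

-0.957

n = 5, Σx = 120.3, Σy = 4.1, Σx² = 3444.35, Σy² = 4.15, Σxy = 78.72
nΣxy − ΣxΣy = 393.6 − 493.23 = -99.63
nΣx² − (Σx)² = 17221.75 − 14472.09 = 2749.66; nΣy² − (Σy)² = 20.75 − 16.81 = 3.94
r = -99.63 / √(2749.66 × 3.94) = -99.63 / 104.0849 ≈ -0.957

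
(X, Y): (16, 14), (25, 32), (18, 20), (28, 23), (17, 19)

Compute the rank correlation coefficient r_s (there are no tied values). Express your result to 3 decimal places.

0.900

Rank X: 1, 4, 3, 5, 2
Rank Y: 1, 5, 3, 4, 2
d = rank(X) − rank(Y): 0, -1, 0, 1, 0; Σd² = 2
ρ = 1 − 6Σd² / [n(n²−1)] = 1 − 6×2 / (5×24) = 1 − 12/120 ≈ 0.900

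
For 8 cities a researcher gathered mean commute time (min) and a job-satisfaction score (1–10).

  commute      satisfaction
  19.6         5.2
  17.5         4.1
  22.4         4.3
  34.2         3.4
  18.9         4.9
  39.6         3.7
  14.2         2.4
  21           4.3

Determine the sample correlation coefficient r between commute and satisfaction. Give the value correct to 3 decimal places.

n = 8, Σx = 187.4, Σy = 32.3, Σx² = 4929.82, Σy² = 135.85, Σxy = 749.78
nΣxy − ΣxΣy = 5998.24 − 6053.02 = -54.78
nΣx² − (Σx)² = 39438.56 − 35118.76 = 4319.8; nΣy² − (Σy)² = 1086.8 − 1043.29 = 43.51
r = -54.78 / √(4319.8 × 43.51) = -54.78 / 433.5372 ≈ -0.126

-0.126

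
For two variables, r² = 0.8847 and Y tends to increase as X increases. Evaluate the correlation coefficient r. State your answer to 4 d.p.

|r| = √0.8847 = 0.9406
The association is positive, so r = 0.9406.

0.9406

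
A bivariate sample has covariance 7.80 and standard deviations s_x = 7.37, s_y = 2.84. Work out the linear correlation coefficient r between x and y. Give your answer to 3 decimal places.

r = Cov(x,y) / (s_x · s_y) = 7.80 / (7.37 × 2.84)
  = 7.80 / 20.9308 ≈ 0.373

0.373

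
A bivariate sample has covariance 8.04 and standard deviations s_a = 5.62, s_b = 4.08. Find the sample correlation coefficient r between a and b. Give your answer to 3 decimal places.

0.351

r = Cov(a,b) / (s_a · s_b) = 8.04 / (5.62 × 4.08)
  = 8.04 / 22.9296 ≈ 0.351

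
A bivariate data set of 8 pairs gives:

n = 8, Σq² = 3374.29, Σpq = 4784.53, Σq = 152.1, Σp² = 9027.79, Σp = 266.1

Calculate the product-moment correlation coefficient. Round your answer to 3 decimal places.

r = (nΣpq − ΣpΣq) / √[(nΣp² − (Σp)²)(nΣq² − (Σq)²)]
Numerator: 8×4784.53 − 266.1×152.1 = -2197.57
Denominator: √[(72222.32 − 70809.21)(26994.32 − 23134.41)] = √[1413.11 × 3859.91] = 2335.4823
r = -2197.57 / 2335.4823 ≈ -0.941

-0.941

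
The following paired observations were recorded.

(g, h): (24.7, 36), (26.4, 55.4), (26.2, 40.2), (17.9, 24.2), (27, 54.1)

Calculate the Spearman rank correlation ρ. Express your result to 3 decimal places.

Rank g: 2, 4, 3, 1, 5
Rank h: 2, 5, 3, 1, 4
d = rank(g) − rank(h): 0, -1, 0, 0, 1; Σd² = 2
ρ = 1 − 6Σd² / [n(n²−1)] = 1 − 6×2 / (5×24) = 1 − 12/120 ≈ 0.900

0.900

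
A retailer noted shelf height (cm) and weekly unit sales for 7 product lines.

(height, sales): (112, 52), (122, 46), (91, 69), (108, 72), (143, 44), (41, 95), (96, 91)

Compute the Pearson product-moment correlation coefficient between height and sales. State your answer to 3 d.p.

n = 7, Σx = 713, Σy = 469, Σx² = 78719, Σy² = 34007, Σxy = 44414
nΣxy − ΣxΣy = 310898 − 334397 = -23499
nΣx² − (Σx)² = 551033 − 508369 = 42664; nΣy² − (Σy)² = 238049 − 219961 = 18088
r = -23499 / √(42664 × 18088) = -23499 / 27779.6046 ≈ -0.846

-0.846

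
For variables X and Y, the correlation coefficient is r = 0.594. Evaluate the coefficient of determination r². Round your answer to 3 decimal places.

r² = (0.594)² = 0.353

0.353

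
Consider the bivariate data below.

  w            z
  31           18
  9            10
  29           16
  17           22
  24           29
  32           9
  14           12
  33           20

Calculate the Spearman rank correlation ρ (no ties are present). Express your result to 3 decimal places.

Rank w: 6, 1, 5, 3, 4, 7, 2, 8
Rank z: 5, 2, 4, 7, 8, 1, 3, 6
d = rank(w) − rank(z): 1, -1, 1, -4, -4, 6, -1, 2; Σd² = 76
ρ = 1 − 6Σd² / [n(n²−1)] = 1 − 6×76 / (8×63) = 1 − 456/504 ≈ 0.095

0.095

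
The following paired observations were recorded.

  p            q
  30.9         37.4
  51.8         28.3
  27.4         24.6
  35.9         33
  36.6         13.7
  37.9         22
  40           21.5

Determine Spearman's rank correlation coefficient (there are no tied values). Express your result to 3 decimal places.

-0.357

Rank p: 2, 7, 1, 3, 4, 5, 6
Rank q: 7, 5, 4, 6, 1, 3, 2
d = rank(p) − rank(q): -5, 2, -3, -3, 3, 2, 4; Σd² = 76
ρ = 1 − 6Σd² / [n(n²−1)] = 1 − 6×76 / (7×48) = 1 − 456/336 ≈ -0.357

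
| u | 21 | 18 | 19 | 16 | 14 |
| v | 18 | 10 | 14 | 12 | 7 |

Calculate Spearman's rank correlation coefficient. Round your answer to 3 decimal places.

Rank u: 5, 3, 4, 2, 1
Rank v: 5, 2, 4, 3, 1
d = rank(u) − rank(v): 0, 1, 0, -1, 0; Σd² = 2
ρ = 1 − 6Σd² / [n(n²−1)] = 1 − 6×2 / (5×24) = 1 − 12/120 ≈ 0.900

0.900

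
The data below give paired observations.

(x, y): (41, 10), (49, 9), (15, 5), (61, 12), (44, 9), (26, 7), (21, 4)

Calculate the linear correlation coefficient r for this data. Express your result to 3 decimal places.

0.939

n = 7, Σx = 257, Σy = 56, Σx² = 11081, Σy² = 496, Σxy = 2320
nΣxy − ΣxΣy = 16240 − 14392 = 1848
nΣx² − (Σx)² = 77567 − 66049 = 11518; nΣy² − (Σy)² = 3472 − 3136 = 336
r = 1848 / √(11518 × 336) = 1848 / 1967.2438 ≈ 0.939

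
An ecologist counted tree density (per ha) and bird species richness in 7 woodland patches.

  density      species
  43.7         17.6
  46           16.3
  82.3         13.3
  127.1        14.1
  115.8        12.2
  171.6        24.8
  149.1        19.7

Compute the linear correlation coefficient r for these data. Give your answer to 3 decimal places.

n = 7, Σx = 735.6, Σy = 118, Σx² = 92040.4, Σy² = 2103.12, Σxy = 13011.33
nΣxy − ΣxΣy = 91079.31 − 86800.8 = 4278.51
nΣx² − (Σx)² = 644282.8 − 541107.36 = 103175.44; nΣy² − (Σy)² = 14721.84 − 13924 = 797.84
r = 4278.51 / √(103175.44 × 797.84) = 4278.51 / 9072.8988 ≈ 0.472

0.472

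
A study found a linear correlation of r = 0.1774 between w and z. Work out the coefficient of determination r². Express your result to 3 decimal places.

r² = (0.1774)² = 0.031

0.031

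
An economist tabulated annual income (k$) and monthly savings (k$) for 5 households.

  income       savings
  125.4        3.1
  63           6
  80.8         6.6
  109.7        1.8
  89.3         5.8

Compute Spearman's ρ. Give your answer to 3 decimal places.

-0.800

Rank income: 5, 1, 2, 4, 3
Rank savings: 2, 4, 5, 1, 3
d = rank(income) − rank(savings): 3, -3, -3, 3, 0; Σd² = 36
ρ = 1 − 6Σd² / [n(n²−1)] = 1 − 6×36 / (5×24) = 1 − 216/120 ≈ -0.800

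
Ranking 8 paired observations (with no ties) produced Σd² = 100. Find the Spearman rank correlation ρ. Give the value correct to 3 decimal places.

ρ = 1 − 6Σd² / [n(n²−1)] = 1 − 6×100 / (8×63)
  = 1 − 600/504 = 1 − 1.1905 ≈ -0.190

-0.190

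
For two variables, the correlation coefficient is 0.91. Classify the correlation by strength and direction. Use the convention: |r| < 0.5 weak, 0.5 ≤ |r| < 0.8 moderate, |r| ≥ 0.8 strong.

r = 0.91 > 0 so the relationship is positive.
|r| = 0.91, which falls in the strong range.

strong positive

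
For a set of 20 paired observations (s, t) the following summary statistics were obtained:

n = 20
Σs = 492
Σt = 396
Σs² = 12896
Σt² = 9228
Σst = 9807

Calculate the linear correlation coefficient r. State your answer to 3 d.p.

r = (nΣst − ΣsΣt) / √[(nΣs² − (Σs)²)(nΣt² − (Σt)²)]
Numerator: 20×9807 − 492×396 = 1308
Denominator: √[(257920 − 242064)(184560 − 156816)] = √[15856 × 27744] = 20974.0045
r = 1308 / 20974.0045 ≈ 0.062

0.062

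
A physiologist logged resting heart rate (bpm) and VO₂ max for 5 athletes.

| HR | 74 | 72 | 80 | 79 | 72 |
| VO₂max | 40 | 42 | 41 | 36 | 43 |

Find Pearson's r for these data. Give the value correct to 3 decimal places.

n = 5, Σx = 377, Σy = 202, Σx² = 28485, Σy² = 8190, Σxy = 15204
nΣxy − ΣxΣy = 76020 − 76154 = -134
nΣx² − (Σx)² = 142425 − 142129 = 296; nΣy² − (Σy)² = 40950 − 40804 = 146
r = -134 / √(296 × 146) = -134 / 207.8846 ≈ -0.645

-0.645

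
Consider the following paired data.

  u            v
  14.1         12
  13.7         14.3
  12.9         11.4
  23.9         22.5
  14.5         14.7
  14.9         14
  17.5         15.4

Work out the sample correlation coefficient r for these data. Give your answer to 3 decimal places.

n = 7, Σu = 111.5, Σv = 104.3, Σu² = 1862.63, Σv² = 1633.95, Σuv = 1741.17
nΣuv − ΣuΣv = 12188.19 − 11629.45 = 558.74
nΣu² − (Σu)² = 13038.41 − 12432.25 = 606.16; nΣv² − (Σv)² = 11437.65 − 10878.49 = 559.16
r = 558.74 / √(606.16 × 559.16) = 558.74 / 582.1859 ≈ 0.960

0.960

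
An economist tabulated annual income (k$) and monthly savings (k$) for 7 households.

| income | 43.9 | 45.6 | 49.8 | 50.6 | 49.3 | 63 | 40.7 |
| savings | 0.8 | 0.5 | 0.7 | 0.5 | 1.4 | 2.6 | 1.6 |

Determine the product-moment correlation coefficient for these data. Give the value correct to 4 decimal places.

0.5849

n = 7, Σx = 342.9, Σy = 8.1, Σx² = 17102.95, Σy² = 12.91, Σxy = 416.02
nΣxy − ΣxΣy = 2912.14 − 2777.49 = 134.65
nΣx² − (Σx)² = 119720.65 − 117580.41 = 2140.24; nΣy² − (Σy)² = 90.37 − 65.61 = 24.76
r = 134.65 / √(2140.24 × 24.76) = 134.65 / 230.2007 ≈ 0.5849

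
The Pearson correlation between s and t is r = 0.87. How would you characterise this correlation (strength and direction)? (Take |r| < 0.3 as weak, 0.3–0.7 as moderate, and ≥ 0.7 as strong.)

strong positive

r = 0.87 > 0 so the relationship is positive.
|r| = 0.87, which falls in the strong range.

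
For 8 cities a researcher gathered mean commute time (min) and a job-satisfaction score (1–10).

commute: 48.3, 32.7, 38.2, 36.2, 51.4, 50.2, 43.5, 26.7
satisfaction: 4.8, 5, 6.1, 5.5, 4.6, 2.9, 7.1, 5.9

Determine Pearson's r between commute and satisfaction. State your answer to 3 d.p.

n = 8, Σx = 327.2, Σy = 41.9, Σx² = 13939, Σy² = 230.29, Σxy = 1675.86
nΣxy − ΣxΣy = 13406.88 − 13709.68 = -302.8
nΣx² − (Σx)² = 111512 − 107059.84 = 4452.16; nΣy² − (Σy)² = 1842.32 − 1755.61 = 86.71
r = -302.8 / √(4452.16 × 86.71) = -302.8 / 621.3266 ≈ -0.487

-0.487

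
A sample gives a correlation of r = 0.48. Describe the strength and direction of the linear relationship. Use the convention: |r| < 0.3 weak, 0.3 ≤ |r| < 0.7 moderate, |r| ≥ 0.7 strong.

moderate positive

r = 0.48 > 0 so the relationship is positive.
|r| = 0.48, which falls in the moderate range.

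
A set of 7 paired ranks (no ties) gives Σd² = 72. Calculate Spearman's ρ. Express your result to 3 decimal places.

ρ = 1 − 6Σd² / [n(n²−1)] = 1 − 6×72 / (7×48)
  = 1 − 432/336 = 1 − 1.2857 ≈ -0.286

-0.286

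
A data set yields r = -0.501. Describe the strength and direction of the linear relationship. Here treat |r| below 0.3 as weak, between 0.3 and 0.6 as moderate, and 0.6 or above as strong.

r = -0.501 < 0 so the relationship is negative.
|r| = 0.501, which falls in the moderate range.

moderate negative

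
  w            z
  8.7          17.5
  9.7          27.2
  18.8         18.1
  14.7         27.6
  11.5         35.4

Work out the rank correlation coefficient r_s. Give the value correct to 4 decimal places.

Rank w: 1, 2, 5, 4, 3
Rank z: 1, 3, 2, 4, 5
d = rank(w) − rank(z): 0, -1, 3, 0, -2; Σd² = 14
ρ = 1 − 6Σd² / [n(n²−1)] = 1 − 6×14 / (5×24) = 1 − 84/120 ≈ 0.3000

0.3000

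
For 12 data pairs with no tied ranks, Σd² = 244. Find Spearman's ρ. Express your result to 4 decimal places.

0.1469

ρ = 1 − 6Σd² / [n(n²−1)] = 1 − 6×244 / (12×143)
  = 1 − 1464/1716 = 1 − 0.85315 ≈ 0.1469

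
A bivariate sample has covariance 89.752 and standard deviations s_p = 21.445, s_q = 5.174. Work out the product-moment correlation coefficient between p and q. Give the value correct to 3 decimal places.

r = Cov(p,q) / (s_p · s_q) = 89.752 / (21.445 × 5.174)
  = 89.752 / 110.9564 ≈ 0.809

0.809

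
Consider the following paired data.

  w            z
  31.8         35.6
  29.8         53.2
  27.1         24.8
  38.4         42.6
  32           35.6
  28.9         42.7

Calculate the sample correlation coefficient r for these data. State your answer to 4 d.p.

n = 6, Σw = 188, Σz = 234.5, Σw² = 5967.46, Σz² = 9618.05, Σwz = 7398.59
nΣwz − ΣwΣz = 44391.54 − 44086 = 305.54
nΣw² − (Σw)² = 35804.76 − 35344 = 460.76; nΣz² − (Σz)² = 57708.3 − 54990.25 = 2718.05
r = 305.54 / √(460.76 × 2718.05) = 305.54 / 1119.0928 ≈ 0.2730

0.2730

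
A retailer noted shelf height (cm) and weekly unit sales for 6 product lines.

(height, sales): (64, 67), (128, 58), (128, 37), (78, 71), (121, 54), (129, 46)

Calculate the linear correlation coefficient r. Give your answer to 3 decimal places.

n = 6, Σx = 648, Σy = 333, Σx² = 74230, Σy² = 19295, Σxy = 34454
nΣxy − ΣxΣy = 206724 − 215784 = -9060
nΣx² − (Σx)² = 445380 − 419904 = 25476; nΣy² − (Σy)² = 115770 − 110889 = 4881
r = -9060 / √(25476 × 4881) = -9060 / 11151.1594 ≈ -0.812

-0.812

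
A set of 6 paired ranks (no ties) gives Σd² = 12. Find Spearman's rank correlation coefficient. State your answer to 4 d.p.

ρ = 1 − 6Σd² / [n(n²−1)] = 1 − 6×12 / (6×35)
  = 1 − 72/210 = 1 − 0.34286 ≈ 0.6571

0.6571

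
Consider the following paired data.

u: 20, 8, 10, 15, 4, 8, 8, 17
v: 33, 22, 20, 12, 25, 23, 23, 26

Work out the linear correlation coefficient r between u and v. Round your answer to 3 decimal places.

n = 8, Σu = 90, Σv = 184, Σu² = 1222, Σv² = 4476, Σuv = 2126
nΣuv − ΣuΣv = 17008 − 16560 = 448
nΣu² − (Σu)² = 9776 − 8100 = 1676; nΣv² − (Σv)² = 35808 − 33856 = 1952
r = 448 / √(1676 × 1952) = 448 / 1808.7432 ≈ 0.248

0.248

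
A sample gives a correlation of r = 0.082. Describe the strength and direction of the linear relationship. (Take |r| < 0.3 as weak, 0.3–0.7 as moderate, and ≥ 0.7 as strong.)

weak positive

r = 0.082 > 0 so the relationship is positive.
|r| = 0.082, which falls in the weak range.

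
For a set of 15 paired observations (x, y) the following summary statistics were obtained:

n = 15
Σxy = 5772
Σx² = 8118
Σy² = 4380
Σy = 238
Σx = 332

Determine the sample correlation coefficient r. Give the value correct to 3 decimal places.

0.740

r = (nΣxy − ΣxΣy) / √[(nΣx² − (Σx)²)(nΣy² − (Σy)²)]
Numerator: 15×5772 − 332×238 = 7564
Denominator: √[(121770 − 110224)(65700 − 56644)] = √[11546 × 9056] = 10225.4866
r = 7564 / 10225.4866 ≈ 0.740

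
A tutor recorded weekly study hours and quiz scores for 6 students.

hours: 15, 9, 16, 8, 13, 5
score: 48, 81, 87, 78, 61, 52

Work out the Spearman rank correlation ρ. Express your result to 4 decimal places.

Rank hours: 5, 3, 6, 2, 4, 1
Rank score: 1, 5, 6, 4, 3, 2
d = rank(hours) − rank(score): 4, -2, 0, -2, 1, -1; Σd² = 26
ρ = 1 − 6Σd² / [n(n²−1)] = 1 − 6×26 / (6×35) = 1 − 156/210 ≈ 0.2571

0.2571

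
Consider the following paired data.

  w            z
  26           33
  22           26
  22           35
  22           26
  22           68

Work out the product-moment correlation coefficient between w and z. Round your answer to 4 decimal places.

n = 5, Σw = 114, Σz = 188, Σw² = 2612, Σz² = 8290, Σwz = 4268
nΣwz − ΣwΣz = 21340 − 21432 = -92
nΣw² − (Σw)² = 13060 − 12996 = 64; nΣz² − (Σz)² = 41450 − 35344 = 6106
r = -92 / √(64 × 6106) = -92 / 625.1272 ≈ -0.1472

-0.1472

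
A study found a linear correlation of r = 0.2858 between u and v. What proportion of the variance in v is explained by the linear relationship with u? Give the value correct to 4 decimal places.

r² = (0.2858)² = 0.0817

0.0817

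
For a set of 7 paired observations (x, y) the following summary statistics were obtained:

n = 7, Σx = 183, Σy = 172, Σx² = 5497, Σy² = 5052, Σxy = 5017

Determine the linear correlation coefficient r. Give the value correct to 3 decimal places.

r = (nΣxy − ΣxΣy) / √[(nΣx² − (Σx)²)(nΣy² − (Σy)²)]
Numerator: 7×5017 − 183×172 = 3643
Denominator: √[(38479 − 33489)(35364 − 29584)] = √[4990 × 5780] = 5370.4935
r = 3643 / 5370.4935 ≈ 0.678

0.678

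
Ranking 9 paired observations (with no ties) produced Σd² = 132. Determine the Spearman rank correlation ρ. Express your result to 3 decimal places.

ρ = 1 − 6Σd² / [n(n²−1)] = 1 − 6×132 / (9×80)
  = 1 − 792/720 = 1 − 1.1000 ≈ -0.100

-0.100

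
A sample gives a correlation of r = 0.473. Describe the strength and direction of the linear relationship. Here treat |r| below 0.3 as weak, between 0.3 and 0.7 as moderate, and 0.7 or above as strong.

r = 0.473 > 0 so the relationship is positive.
|r| = 0.473, which falls in the moderate range.

moderate positive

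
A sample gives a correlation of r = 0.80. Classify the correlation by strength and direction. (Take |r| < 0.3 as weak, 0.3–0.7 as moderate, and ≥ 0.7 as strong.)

r = 0.80 > 0 so the relationship is positive.
|r| = 0.80, which falls in the strong range.

strong positive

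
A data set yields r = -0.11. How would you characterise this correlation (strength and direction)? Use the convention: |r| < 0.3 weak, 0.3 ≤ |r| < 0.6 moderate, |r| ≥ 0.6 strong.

r = -0.11 < 0 so the relationship is negative.
|r| = 0.11, which falls in the weak range.

weak negative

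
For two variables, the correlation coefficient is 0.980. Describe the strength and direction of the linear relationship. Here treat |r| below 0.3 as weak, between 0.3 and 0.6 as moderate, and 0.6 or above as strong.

r = 0.980 > 0 so the relationship is positive.
|r| = 0.980, which falls in the strong range.

strong positive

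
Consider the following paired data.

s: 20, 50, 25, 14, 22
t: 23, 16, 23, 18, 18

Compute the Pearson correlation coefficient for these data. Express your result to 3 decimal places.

n = 5, Σs = 131, Σt = 98, Σs² = 4205, Σt² = 1962, Σst = 2483
nΣst − ΣsΣt = 12415 − 12838 = -423
nΣs² − (Σs)² = 21025 − 17161 = 3864; nΣt² − (Σt)² = 9810 − 9604 = 206
r = -423 / √(3864 × 206) = -423 / 892.1794 ≈ -0.474

-0.474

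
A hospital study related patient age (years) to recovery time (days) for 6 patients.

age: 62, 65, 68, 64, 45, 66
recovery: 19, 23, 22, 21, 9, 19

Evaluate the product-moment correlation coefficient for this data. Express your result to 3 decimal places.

0.955

n = 6, Σx = 370, Σy = 113, Σx² = 23170, Σy² = 2257, Σxy = 7172
nΣxy − ΣxΣy = 43032 − 41810 = 1222
nΣx² − (Σx)² = 139020 − 136900 = 2120; nΣy² − (Σy)² = 13542 − 12769 = 773
r = 1222 / √(2120 × 773) = 1222 / 1280.1406 ≈ 0.955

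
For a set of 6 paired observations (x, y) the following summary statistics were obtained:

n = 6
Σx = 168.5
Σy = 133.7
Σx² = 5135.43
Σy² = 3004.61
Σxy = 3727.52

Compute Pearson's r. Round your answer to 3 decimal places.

-0.269

r = (nΣxy − ΣxΣy) / √[(nΣx² − (Σx)²)(nΣy² − (Σy)²)]
Numerator: 6×3727.52 − 168.5×133.7 = -163.33
Denominator: √[(30812.58 − 28392.25)(18027.66 − 17875.69)] = √[2420.33 × 151.97] = 606.4796
r = -163.33 / 606.4796 ≈ -0.269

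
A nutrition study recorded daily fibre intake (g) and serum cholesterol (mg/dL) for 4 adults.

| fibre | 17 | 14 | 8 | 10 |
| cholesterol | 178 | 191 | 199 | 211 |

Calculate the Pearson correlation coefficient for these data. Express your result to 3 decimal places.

n = 4, Σx = 49, Σy = 779, Σx² = 649, Σy² = 152287, Σxy = 9402
nΣxy − ΣxΣy = 37608 − 38171 = -563
nΣx² − (Σx)² = 2596 − 2401 = 195; nΣy² − (Σy)² = 609148 − 606841 = 2307
r = -563 / √(195 × 2307) = -563 / 670.7198 ≈ -0.839

-0.839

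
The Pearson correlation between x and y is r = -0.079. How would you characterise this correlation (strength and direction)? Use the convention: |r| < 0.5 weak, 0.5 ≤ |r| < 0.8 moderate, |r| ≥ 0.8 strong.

r = -0.079 < 0 so the relationship is negative.
|r| = 0.079, which falls in the weak range.

weak negative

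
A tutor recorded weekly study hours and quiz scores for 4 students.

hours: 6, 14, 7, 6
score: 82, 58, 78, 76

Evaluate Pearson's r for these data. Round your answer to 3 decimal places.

-0.970

n = 4, Σx = 33, Σy = 294, Σx² = 317, Σy² = 21948, Σxy = 2306
nΣxy − ΣxΣy = 9224 − 9702 = -478
nΣx² − (Σx)² = 1268 − 1089 = 179; nΣy² − (Σy)² = 87792 − 86436 = 1356
r = -478 / √(179 × 1356) = -478 / 492.6703 ≈ -0.970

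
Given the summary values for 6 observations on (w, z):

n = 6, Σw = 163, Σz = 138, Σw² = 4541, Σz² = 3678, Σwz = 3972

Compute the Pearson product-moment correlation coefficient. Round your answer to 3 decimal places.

r = (nΣwz − ΣwΣz) / √[(nΣw² − (Σw)²)(nΣz² − (Σz)²)]
Numerator: 6×3972 − 163×138 = 1338
Denominator: √[(27246 − 26569)(22068 − 19044)] = √[677 × 3024] = 1430.8207
r = 1338 / 1430.8207 ≈ 0.935

0.935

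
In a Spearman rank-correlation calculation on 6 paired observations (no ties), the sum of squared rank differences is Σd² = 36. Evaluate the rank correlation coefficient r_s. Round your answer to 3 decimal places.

-0.029

ρ = 1 − 6Σd² / [n(n²−1)] = 1 − 6×36 / (6×35)
  = 1 − 216/210 = 1 − 1.0286 ≈ -0.029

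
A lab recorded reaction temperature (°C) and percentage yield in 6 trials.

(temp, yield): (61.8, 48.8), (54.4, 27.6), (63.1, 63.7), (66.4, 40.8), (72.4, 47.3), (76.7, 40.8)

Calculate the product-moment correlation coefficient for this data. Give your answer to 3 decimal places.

0.211

n = 6, Σx = 394.8, Σy = 269, Σx² = 26293.82, Σy² = 12767.46, Σxy = 17799.75
nΣxy − ΣxΣy = 106798.5 − 106201.2 = 597.3
nΣx² − (Σx)² = 157762.92 − 155867.04 = 1895.88; nΣy² − (Σy)² = 76604.76 − 72361 = 4243.76
r = 597.3 / √(1895.88 × 4243.76) = 597.3 / 2836.4872 ≈ 0.211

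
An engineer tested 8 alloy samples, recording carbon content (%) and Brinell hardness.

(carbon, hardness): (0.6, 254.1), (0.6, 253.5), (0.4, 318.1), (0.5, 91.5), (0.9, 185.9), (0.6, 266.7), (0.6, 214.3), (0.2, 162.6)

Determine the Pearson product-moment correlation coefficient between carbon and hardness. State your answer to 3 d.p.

n = 8, Σx = 4.4, Σy = 1746.7, Σx² = 2.7, Σy² = 416439.87, Σxy = 965.98
nΣxy − ΣxΣy = 7727.84 − 7685.48 = 42.36
nΣx² − (Σx)² = 21.6 − 19.36 = 2.24; nΣy² − (Σy)² = 3331518.96 − 3050960.89 = 280558.07
r = 42.36 / √(2.24 × 280558.07) = 42.36 / 792.7484 ≈ 0.053

0.053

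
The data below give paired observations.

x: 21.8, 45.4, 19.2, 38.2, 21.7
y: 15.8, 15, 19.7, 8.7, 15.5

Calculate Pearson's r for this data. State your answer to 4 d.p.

-0.6082

n = 5, Σx = 146.3, Σy = 74.7, Σx² = 4835.17, Σy² = 1178.67, Σxy = 2072.37
nΣxy − ΣxΣy = 10361.85 − 10928.61 = -566.76
nΣx² − (Σx)² = 24175.85 − 21403.69 = 2772.16; nΣy² − (Σy)² = 5893.35 − 5580.09 = 313.26
r = -566.76 / √(2772.16 × 313.26) = -566.76 / 931.8835 ≈ -0.6082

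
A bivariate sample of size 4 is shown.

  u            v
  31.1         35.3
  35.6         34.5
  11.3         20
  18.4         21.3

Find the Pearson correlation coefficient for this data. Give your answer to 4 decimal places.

0.9595

n = 4, Σu = 96.4, Σv = 111.1, Σu² = 2700.82, Σv² = 3290.03, Σuv = 2943.95
nΣuv − ΣuΣv = 11775.8 − 10710.04 = 1065.76
nΣu² − (Σu)² = 10803.28 − 9292.96 = 1510.32; nΣv² − (Σv)² = 13160.12 − 12343.21 = 816.91
r = 1065.76 / √(1510.32 × 816.91) = 1065.76 / 1110.7635 ≈ 0.9595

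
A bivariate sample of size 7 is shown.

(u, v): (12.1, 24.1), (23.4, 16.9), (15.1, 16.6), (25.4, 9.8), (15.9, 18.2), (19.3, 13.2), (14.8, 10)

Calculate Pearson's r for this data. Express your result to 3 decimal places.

n = 7, Σu = 126, Σv = 108.8, Σu² = 2411.48, Σv² = 1843.5, Σuv = 1878.79
nΣuv − ΣuΣv = 13151.53 − 13708.8 = -557.27
nΣu² − (Σu)² = 16880.36 − 15876 = 1004.36; nΣv² − (Σv)² = 12904.5 − 11837.44 = 1067.06
r = -557.27 / √(1004.36 × 1067.06) = -557.27 / 1035.2354 ≈ -0.538

-0.538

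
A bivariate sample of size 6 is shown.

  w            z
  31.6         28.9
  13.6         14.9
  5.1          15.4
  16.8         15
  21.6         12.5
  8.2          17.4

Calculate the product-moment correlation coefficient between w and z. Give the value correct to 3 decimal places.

0.632

n = 6, Σw = 96.9, Σz = 104.1, Σw² = 2025.57, Σz² = 1978.39, Σwz = 1859.1
nΣwz − ΣwΣz = 11154.6 − 10087.29 = 1067.31
nΣw² − (Σw)² = 12153.42 − 9389.61 = 2763.81; nΣz² − (Σz)² = 11870.34 − 10836.81 = 1033.53
r = 1067.31 / √(2763.81 × 1033.53) = 1067.31 / 1690.1126 ≈ 0.632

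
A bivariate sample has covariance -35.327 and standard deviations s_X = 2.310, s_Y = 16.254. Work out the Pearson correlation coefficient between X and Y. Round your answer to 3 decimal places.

r = Cov(X,Y) / (s_X · s_Y) = -35.327 / (2.310 × 16.254)
  = -35.327 / 37.5467 ≈ -0.941

-0.941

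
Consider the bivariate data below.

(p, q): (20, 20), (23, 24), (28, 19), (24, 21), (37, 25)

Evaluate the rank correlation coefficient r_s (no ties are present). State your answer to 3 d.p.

Rank p: 1, 2, 4, 3, 5
Rank q: 2, 4, 1, 3, 5
d = rank(p) − rank(q): -1, -2, 3, 0, 0; Σd² = 14
ρ = 1 − 6Σd² / [n(n²−1)] = 1 − 6×14 / (5×24) = 1 − 84/120 ≈ 0.300

0.300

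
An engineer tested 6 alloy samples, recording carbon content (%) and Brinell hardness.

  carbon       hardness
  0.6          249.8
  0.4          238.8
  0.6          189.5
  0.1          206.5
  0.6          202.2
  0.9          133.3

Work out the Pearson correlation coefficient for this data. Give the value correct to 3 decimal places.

-0.541

n = 6, Σx = 3.2, Σy = 1220.1, Σx² = 2.06, Σy² = 256631.71, Σxy = 621.04
nΣxy − ΣxΣy = 3726.24 − 3904.32 = -178.08
nΣx² − (Σx)² = 12.36 − 10.24 = 2.12; nΣy² − (Σy)² = 1539790.26 − 1488644.01 = 51146.25
r = -178.08 / √(2.12 × 51146.25) = -178.08 / 329.2872 ≈ -0.541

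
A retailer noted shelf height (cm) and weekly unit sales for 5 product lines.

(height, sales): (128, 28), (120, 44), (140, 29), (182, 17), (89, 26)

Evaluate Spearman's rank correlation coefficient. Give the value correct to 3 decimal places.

Rank height: 3, 2, 4, 5, 1
Rank sales: 3, 5, 4, 1, 2
d = rank(height) − rank(sales): 0, -3, 0, 4, -1; Σd² = 26
ρ = 1 − 6Σd² / [n(n²−1)] = 1 − 6×26 / (5×24) = 1 − 156/120 ≈ -0.300

-0.300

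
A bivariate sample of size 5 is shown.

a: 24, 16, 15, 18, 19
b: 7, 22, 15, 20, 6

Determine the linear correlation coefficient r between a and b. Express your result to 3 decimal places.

-0.672

n = 5, Σa = 92, Σb = 70, Σa² = 1742, Σb² = 1194, Σab = 1219
nΣab − ΣaΣb = 6095 − 6440 = -345
nΣa² − (Σa)² = 8710 − 8464 = 246; nΣb² − (Σb)² = 5970 − 4900 = 1070
r = -345 / √(246 × 1070) = -345 / 513.0497 ≈ -0.672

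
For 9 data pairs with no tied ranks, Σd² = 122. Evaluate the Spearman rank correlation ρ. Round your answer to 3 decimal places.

-0.017

ρ = 1 − 6Σd² / [n(n²−1)] = 1 − 6×122 / (9×80)
  = 1 − 732/720 = 1 − 1.0167 ≈ -0.017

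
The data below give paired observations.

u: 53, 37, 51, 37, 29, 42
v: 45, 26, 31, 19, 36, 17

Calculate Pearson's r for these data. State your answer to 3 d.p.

0.346

n = 6, Σu = 249, Σv = 174, Σu² = 10753, Σv² = 5608, Σuv = 7389
nΣuv − ΣuΣv = 44334 − 43326 = 1008
nΣu² − (Σu)² = 64518 − 62001 = 2517; nΣv² − (Σv)² = 33648 − 30276 = 3372
r = 1008 / √(2517 × 3372) = 1008 / 2913.3012 ≈ 0.346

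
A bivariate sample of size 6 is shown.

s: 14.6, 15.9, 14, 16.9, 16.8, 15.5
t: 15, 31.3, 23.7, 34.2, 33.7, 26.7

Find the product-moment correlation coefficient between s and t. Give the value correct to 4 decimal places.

0.8413

n = 6, Σs = 93.7, Σt = 164.6, Σs² = 1470.07, Σt² = 4784.6, Σst = 2606.46
nΣst − ΣsΣt = 15638.76 − 15423.02 = 215.74
nΣs² − (Σs)² = 8820.42 − 8779.69 = 40.73; nΣt² − (Σt)² = 28707.6 − 27093.16 = 1614.44
r = 215.74 / √(40.73 × 1614.44) = 215.74 / 256.4296 ≈ 0.8413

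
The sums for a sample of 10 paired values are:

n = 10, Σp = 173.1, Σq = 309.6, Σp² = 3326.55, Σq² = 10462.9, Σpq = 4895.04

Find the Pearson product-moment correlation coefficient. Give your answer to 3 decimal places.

r = (nΣpq − ΣpΣq) / √[(nΣp² − (Σp)²)(nΣq² − (Σq)²)]
Numerator: 10×4895.04 − 173.1×309.6 = -4641.36
Denominator: √[(33265.5 − 29963.61)(104629 − 95852.16)] = √[3301.89 × 8776.84] = 5383.3224
r = -4641.36 / 5383.3224 ≈ -0.862

-0.862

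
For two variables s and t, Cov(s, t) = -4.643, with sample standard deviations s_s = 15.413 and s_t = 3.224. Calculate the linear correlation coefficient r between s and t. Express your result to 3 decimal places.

r = Cov(s,t) / (s_s · s_t) = -4.643 / (15.413 × 3.224)
  = -4.643 / 49.6915 ≈ -0.093

-0.093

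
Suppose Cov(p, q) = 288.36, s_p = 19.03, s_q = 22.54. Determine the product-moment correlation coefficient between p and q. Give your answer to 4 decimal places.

0.6723

r = Cov(p,q) / (s_p · s_q) = 288.36 / (19.03 × 22.54)
  = 288.36 / 428.9362 ≈ 0.6723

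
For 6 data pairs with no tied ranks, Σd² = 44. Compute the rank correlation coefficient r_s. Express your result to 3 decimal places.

-0.257

ρ = 1 − 6Σd² / [n(n²−1)] = 1 − 6×44 / (6×35)
  = 1 − 264/210 = 1 − 1.2571 ≈ -0.257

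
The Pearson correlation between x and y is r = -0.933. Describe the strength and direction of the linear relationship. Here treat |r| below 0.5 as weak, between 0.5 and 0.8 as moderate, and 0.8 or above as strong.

strong negative

r = -0.933 < 0 so the relationship is negative.
|r| = 0.933, which falls in the strong range.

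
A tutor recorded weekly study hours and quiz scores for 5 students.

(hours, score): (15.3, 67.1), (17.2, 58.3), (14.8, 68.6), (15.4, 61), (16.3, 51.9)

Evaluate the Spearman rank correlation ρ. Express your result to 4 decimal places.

-0.9000

Rank hours: 2, 5, 1, 3, 4
Rank score: 4, 2, 5, 3, 1
d = rank(hours) − rank(score): -2, 3, -4, 0, 3; Σd² = 38
ρ = 1 − 6Σd² / [n(n²−1)] = 1 − 6×38 / (5×24) = 1 − 228/120 ≈ -0.9000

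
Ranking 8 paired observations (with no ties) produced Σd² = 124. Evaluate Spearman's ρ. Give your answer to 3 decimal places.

ρ = 1 − 6Σd² / [n(n²−1)] = 1 − 6×124 / (8×63)
  = 1 − 744/504 = 1 − 1.4762 ≈ -0.476

-0.476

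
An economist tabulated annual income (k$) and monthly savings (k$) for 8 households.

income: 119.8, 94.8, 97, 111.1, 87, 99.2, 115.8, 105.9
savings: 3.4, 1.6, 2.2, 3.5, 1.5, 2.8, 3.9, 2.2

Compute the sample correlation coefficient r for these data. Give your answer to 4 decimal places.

n = 8, Σx = 830.6, Σy = 21.1, Σx² = 87125.38, Σy² = 61.35, Σxy = 2254.11
nΣxy − ΣxΣy = 18032.88 − 17525.66 = 507.22
nΣx² − (Σx)² = 697003.04 − 689896.36 = 7106.68; nΣy² − (Σy)² = 490.8 − 445.21 = 45.59
r = 507.22 / √(7106.68 × 45.59) = 507.22 / 569.2043 ≈ 0.8911

0.8911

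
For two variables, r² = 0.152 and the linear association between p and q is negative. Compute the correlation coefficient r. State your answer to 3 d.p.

|r| = √0.152 = 0.390
The association is negative, so r = −0.390.

-0.390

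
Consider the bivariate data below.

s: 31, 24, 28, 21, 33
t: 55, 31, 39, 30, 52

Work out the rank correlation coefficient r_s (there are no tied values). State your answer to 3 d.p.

Rank s: 4, 2, 3, 1, 5
Rank t: 5, 2, 3, 1, 4
d = rank(s) − rank(t): -1, 0, 0, 0, 1; Σd² = 2
ρ = 1 − 6Σd² / [n(n²−1)] = 1 − 6×2 / (5×24) = 1 − 12/120 ≈ 0.900

0.900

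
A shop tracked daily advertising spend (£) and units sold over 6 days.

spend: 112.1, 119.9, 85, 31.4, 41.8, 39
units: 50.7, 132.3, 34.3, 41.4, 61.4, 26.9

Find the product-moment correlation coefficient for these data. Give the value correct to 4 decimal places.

0.6031

n = 6, Σx = 429.2, Σy = 347, Σx² = 38421.62, Σy² = 27457.8, Σxy = 29377.32
nΣxy − ΣxΣy = 176263.92 − 148932.4 = 27331.52
nΣx² − (Σx)² = 230529.72 − 184212.64 = 46317.08; nΣy² − (Σy)² = 164746.8 − 120409 = 44337.8
r = 27331.52 / √(46317.08 × 44337.8) = 27331.52 / 45316.6352 ≈ 0.6031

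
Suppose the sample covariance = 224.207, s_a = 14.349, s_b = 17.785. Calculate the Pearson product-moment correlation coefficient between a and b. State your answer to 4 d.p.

0.8786

r = Cov(a,b) / (s_a · s_b) = 224.207 / (14.349 × 17.785)
  = 224.207 / 255.1970 ≈ 0.8786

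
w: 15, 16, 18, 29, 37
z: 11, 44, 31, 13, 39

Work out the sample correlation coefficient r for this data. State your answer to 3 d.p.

n = 5, Σw = 115, Σz = 138, Σw² = 3015, Σz² = 4708, Σwz = 3247
nΣwz − ΣwΣz = 16235 − 15870 = 365
nΣw² − (Σw)² = 15075 − 13225 = 1850; nΣz² − (Σz)² = 23540 − 19044 = 4496
r = 365 / √(1850 × 4496) = 365 / 2884.0250 ≈ 0.127

0.127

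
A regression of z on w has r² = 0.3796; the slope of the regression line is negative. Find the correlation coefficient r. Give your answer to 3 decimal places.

|r| = √0.3796 = 0.616
The association is negative, so r = −0.616.

-0.616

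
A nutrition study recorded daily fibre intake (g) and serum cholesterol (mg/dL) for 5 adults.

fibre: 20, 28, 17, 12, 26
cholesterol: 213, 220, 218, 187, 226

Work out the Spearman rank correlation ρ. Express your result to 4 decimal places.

0.8000

Rank fibre: 3, 5, 2, 1, 4
Rank cholesterol: 2, 4, 3, 1, 5
d = rank(fibre) − rank(cholesterol): 1, 1, -1, 0, -1; Σd² = 4
ρ = 1 − 6Σd² / [n(n²−1)] = 1 − 6×4 / (5×24) = 1 − 24/120 ≈ 0.8000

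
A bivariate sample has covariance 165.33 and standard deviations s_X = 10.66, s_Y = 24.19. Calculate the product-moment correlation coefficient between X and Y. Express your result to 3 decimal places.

0.641

r = Cov(X,Y) / (s_X · s_Y) = 165.33 / (10.66 × 24.19)
  = 165.33 / 257.8654 ≈ 0.641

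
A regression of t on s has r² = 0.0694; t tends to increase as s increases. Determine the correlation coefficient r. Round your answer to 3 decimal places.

|r| = √0.0694 = 0.263
The association is positive, so r = 0.263.

0.263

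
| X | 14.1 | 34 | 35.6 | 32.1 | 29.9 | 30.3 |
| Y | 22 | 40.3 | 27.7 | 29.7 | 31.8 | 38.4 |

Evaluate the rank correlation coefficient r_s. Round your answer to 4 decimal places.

0.2571

Rank X: 1, 5, 6, 4, 2, 3
Rank Y: 1, 6, 2, 3, 4, 5
d = rank(X) − rank(Y): 0, -1, 4, 1, -2, -2; Σd² = 26
ρ = 1 − 6Σd² / [n(n²−1)] = 1 − 6×26 / (6×35) = 1 − 156/210 ≈ 0.2571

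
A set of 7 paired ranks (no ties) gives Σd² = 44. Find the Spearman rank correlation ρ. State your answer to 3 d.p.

ρ = 1 − 6Σd² / [n(n²−1)] = 1 − 6×44 / (7×48)
  = 1 − 264/336 = 1 − 0.7857 ≈ 0.214

0.214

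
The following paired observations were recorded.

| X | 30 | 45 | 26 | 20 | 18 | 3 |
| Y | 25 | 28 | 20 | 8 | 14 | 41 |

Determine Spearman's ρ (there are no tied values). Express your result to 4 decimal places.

0.0857

Rank X: 5, 6, 4, 3, 2, 1
Rank Y: 4, 5, 3, 1, 2, 6
d = rank(X) − rank(Y): 1, 1, 1, 2, 0, -5; Σd² = 32
ρ = 1 − 6Σd² / [n(n²−1)] = 1 − 6×32 / (6×35) = 1 − 192/210 ≈ 0.0857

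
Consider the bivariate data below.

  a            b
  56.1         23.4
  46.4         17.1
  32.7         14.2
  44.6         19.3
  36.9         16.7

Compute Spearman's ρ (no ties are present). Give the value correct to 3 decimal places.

Rank a: 5, 4, 1, 3, 2
Rank b: 5, 3, 1, 4, 2
d = rank(a) − rank(b): 0, 1, 0, -1, 0; Σd² = 2
ρ = 1 − 6Σd² / [n(n²−1)] = 1 − 6×2 / (5×24) = 1 − 12/120 ≈ 0.900

0.900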